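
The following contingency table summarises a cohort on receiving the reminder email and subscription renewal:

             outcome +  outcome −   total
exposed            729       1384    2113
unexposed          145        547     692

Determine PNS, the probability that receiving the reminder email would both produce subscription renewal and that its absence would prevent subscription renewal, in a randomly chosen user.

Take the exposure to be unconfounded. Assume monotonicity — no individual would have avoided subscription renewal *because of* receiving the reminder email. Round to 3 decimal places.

p₁ = P(outcome | exposed) = 729/2113 = 0.34501
p₀ = P(outcome | unexposed) = 145/692 = 0.20954
Under exogeneity and monotonicity, PNS = p₁ − p₀.
PNS = 0.34501 − 0.20954 = 0.13547

PNS ≈ 0.135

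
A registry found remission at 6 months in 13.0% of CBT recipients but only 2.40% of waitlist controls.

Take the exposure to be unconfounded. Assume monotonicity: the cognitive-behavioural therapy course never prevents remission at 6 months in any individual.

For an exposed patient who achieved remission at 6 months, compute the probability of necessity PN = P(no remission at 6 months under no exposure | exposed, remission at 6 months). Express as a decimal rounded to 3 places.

p₁ = 0.13, p₀ = 0.024.
Under exogeneity and monotonicity, PN = (p₁ − p₀) / p₁.
PN = (0.13 − 0.024) / 0.13 = 0.106 / 0.13 ≈ 0.8154

PN ≈ 0.815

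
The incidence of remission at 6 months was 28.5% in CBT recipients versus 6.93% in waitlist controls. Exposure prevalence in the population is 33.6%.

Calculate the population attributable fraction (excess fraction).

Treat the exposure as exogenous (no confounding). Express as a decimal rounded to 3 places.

PAF ≈ 0.511

p₁ = 0.285, p₀ = 0.0693.
Overall risk P(Y=1) = π·p₁ + (1−π)·p₀ = 0.336×0.285 + 0.664×0.0693 = 0.14178.
Under exogeneity, PAF = [P(Y=1) − p₀] / P(Y=1).
PAF = (0.14178 − 0.0693) / 0.14178 ≈ 0.5112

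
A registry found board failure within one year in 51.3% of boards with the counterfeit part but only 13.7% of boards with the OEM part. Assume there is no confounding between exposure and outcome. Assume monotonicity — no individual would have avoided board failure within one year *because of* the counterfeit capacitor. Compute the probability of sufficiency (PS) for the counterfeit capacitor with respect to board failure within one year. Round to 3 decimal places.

p₁ = 0.513, p₀ = 0.137.
Under exogeneity and monotonicity, PS = (p₁ − p₀) / (1 − p₀).
PS = (0.513 − 0.137) / (1 − 0.137) = 0.376 / 0.863 ≈ 0.4357

PS ≈ 0.436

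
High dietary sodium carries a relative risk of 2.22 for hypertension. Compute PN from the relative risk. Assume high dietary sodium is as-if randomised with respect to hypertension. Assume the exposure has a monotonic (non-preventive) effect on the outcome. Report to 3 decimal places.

PN ≈ 0.550

Under exogeneity and monotonicity, PN = (RR − 1) / RR = 1 − 1/RR.
PN = (2.22 − 1) / 2.22 = 1.22 / 2.22 ≈ 0.5495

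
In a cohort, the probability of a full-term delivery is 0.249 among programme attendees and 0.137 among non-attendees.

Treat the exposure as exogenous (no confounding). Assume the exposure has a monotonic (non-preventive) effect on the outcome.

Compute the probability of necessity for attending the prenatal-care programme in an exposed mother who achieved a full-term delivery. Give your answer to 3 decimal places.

PN ≈ 0.450

Let p₁ = 0.249, p₀ = 0.137.
Under exogeneity and monotonicity, PN = (p₁ − p₀) / p₁.
PN = (0.249 − 0.137) / 0.249 = 0.112 / 0.249 ≈ 0.4498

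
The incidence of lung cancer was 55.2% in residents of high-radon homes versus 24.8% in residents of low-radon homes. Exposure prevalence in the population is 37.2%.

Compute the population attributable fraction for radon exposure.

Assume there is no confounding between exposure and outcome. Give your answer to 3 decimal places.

PAF ≈ 0.313

p₁ = 0.552, p₀ = 0.248.
Overall risk P(Y=1) = π·p₁ + (1−π)·p₀ = 0.372×0.552 + 0.628×0.248 = 0.36109.
Under exogeneity, PAF = [P(Y=1) − p₀] / P(Y=1).
PAF = (0.36109 − 0.248) / 0.36109 ≈ 0.3132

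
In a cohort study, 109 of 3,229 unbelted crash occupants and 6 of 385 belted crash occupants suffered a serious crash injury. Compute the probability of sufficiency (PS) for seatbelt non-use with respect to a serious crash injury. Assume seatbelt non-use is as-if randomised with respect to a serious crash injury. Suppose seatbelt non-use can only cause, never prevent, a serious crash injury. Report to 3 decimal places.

PS ≈ 0.018

p₁ = P(outcome | exposed) = 109/3229 = 0.033757
p₀ = P(outcome | unexposed) = 6/385 = 0.015584
Under exogeneity and monotonicity, PS = (p₁ − p₀) / (1 − p₀).
PS = (0.033757 − 0.015584) / (1 − 0.015584) = 0.018172 / 0.98442 ≈ 0.0185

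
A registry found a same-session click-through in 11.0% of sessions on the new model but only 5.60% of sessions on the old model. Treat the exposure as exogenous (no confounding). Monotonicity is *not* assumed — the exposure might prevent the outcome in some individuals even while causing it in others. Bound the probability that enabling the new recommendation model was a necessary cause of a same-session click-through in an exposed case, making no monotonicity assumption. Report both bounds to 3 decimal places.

0.491 ≤ PN ≤ 1.000

p₁ = 0.11, p₀ = 0.056.
Under exogeneity alone the bounds on PN are max{0,(p₁−p₀)/p₁} ≤ PN ≤ min{1,(1−p₀)/p₁}.
  lower = (p₁ − p₀)/p₁ = 0.054 / 0.11 ≈ 0.4909
  upper = min{1, (1 − p₀)/p₁} = 0.944 / 0.11 ≈ 8.5818 → capped at 1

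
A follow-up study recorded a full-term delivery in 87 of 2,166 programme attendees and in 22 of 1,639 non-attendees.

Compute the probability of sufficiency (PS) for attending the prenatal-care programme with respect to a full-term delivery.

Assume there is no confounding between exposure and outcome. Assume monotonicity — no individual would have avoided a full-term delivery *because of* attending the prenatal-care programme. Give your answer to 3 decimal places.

PS ≈ 0.027

p₁ = P(outcome | exposed) = 87/2166 = 0.040166
p₀ = P(outcome | unexposed) = 22/1639 = 0.013423
Under exogeneity and monotonicity, PS = (p₁ − p₀) / (1 − p₀).
PS = (0.040166 − 0.013423) / (1 − 0.013423) = 0.026743 / 0.98658 ≈ 0.0271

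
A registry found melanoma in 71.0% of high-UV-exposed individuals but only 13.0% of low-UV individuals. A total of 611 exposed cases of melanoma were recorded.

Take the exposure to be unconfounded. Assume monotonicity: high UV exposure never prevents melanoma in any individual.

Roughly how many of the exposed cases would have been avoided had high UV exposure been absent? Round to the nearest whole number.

about 499 cases

p₁ = 0.71, p₀ = 0.13.
PN = (p₁ − p₀)/p₁ = (0.71 − 0.13) / 0.71 ≈ 0.81690.
Attributable cases ≈ PN × (exposed cases) = 0.81690 × 611 ≈ 499.13.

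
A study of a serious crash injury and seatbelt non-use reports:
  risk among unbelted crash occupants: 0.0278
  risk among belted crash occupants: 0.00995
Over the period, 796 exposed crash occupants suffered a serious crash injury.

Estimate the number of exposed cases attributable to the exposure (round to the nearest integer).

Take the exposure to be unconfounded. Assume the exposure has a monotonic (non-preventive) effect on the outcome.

about 511 cases

Let p₁ = 0.0278, p₀ = 0.00995.
PN = (p₁ − p₀)/p₁ = (0.0278 − 0.00995) / 0.0278 ≈ 0.64209.
Attributable cases ≈ PN × (exposed cases) = 0.64209 × 796 ≈ 511.10.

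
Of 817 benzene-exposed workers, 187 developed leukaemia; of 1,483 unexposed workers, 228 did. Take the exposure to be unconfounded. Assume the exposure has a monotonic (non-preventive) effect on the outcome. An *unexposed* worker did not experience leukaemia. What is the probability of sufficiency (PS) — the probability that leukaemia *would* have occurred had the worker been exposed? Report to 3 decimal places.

PS ≈ 0.089

p₁ = P(outcome | exposed) = 187/817 = 0.22889
p₀ = P(outcome | unexposed) = 228/1483 = 0.15374
Under exogeneity and monotonicity, PS = (p₁ − p₀) / (1 − p₀).
PS = (0.22889 − 0.15374) / (1 − 0.15374) = 0.075144 / 0.84626 ≈ 0.0888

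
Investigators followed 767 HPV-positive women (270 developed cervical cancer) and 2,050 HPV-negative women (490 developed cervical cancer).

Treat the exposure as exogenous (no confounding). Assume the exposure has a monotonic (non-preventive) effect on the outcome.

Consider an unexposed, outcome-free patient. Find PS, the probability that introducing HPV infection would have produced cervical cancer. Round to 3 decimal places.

PS ≈ 0.148

p₁ = P(outcome | exposed) = 270/767 = 0.35202
p₀ = P(outcome | unexposed) = 490/2050 = 0.23902
Under exogeneity and monotonicity, PS = (p₁ − p₀) / (1 − p₀).
PS = (0.35202 − 0.23902) / (1 − 0.23902) = 0.113 / 0.76098 ≈ 0.1485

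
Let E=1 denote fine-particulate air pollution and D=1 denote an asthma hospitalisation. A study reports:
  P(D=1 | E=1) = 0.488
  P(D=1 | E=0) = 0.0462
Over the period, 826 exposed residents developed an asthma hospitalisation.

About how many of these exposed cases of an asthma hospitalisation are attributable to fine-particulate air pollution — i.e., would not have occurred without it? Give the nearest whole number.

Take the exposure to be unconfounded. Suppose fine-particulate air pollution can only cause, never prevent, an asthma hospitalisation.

Let p₁ = 0.488, p₀ = 0.0462.
PN = (p₁ − p₀)/p₁ = (0.488 − 0.0462) / 0.488 ≈ 0.90533.
Attributable cases ≈ PN × (exposed cases) = 0.90533 × 826 ≈ 747.80.

about 748 cases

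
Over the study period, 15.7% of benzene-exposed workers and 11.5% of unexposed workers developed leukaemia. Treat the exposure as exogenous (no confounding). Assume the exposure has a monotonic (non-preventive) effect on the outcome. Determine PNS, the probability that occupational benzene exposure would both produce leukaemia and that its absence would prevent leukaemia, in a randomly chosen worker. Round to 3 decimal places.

PNS ≈ 0.042

p₁ = 0.157, p₀ = 0.115.
Under exogeneity and monotonicity, PNS = p₁ − p₀.
PNS = 0.157 − 0.115 = 0.042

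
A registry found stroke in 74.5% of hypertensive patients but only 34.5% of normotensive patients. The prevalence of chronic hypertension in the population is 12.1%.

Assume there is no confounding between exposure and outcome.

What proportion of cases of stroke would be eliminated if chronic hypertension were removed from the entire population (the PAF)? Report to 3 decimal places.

p₁ = 0.745, p₀ = 0.345.
Overall risk P(Y=1) = π·p₁ + (1−π)·p₀ = 0.121×0.745 + 0.879×0.345 = 0.3934.
Under exogeneity, PAF = [P(Y=1) − p₀] / P(Y=1).
PAF = (0.3934 − 0.345) / 0.3934 ≈ 0.1230

PAF ≈ 0.123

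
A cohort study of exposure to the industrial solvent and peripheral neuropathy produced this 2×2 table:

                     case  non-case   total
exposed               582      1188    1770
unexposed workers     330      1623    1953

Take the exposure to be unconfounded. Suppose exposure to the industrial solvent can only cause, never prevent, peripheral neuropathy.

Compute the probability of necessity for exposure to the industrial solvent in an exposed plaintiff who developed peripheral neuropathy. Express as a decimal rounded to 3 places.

p₁ = P(outcome | exposed) = 582/1770 = 0.32881
p₀ = P(outcome | unexposed) = 330/1953 = 0.16897
Under exogeneity and monotonicity, PN = (p₁ − p₀) / p₁.
PN = (0.32881 − 0.16897) / 0.32881 = 0.15984 / 0.32881 ≈ 0.4861

PN ≈ 0.486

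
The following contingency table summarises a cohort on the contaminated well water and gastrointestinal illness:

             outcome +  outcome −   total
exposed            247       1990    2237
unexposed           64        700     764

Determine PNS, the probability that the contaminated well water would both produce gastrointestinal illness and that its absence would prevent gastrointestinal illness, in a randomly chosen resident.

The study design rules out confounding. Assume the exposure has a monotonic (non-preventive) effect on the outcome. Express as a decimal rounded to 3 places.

p₁ = P(outcome | exposed) = 247/2237 = 0.11042
p₀ = P(outcome | unexposed) = 64/764 = 0.08377
Under exogeneity and monotonicity, PNS = p₁ − p₀.
PNS = 0.11042 − 0.08377 = 0.026646

PNS ≈ 0.027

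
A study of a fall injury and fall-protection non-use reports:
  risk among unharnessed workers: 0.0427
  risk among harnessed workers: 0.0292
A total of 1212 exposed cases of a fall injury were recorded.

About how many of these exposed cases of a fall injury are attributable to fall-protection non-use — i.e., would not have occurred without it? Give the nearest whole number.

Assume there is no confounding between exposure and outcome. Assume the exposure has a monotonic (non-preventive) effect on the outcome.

about 383 cases

Let p₁ = 0.0427, p₀ = 0.0292.
PN = (p₁ − p₀)/p₁ = (0.0427 − 0.0292) / 0.0427 ≈ 0.31616.
Attributable cases ≈ PN × (exposed cases) = 0.31616 × 1212 ≈ 383.19.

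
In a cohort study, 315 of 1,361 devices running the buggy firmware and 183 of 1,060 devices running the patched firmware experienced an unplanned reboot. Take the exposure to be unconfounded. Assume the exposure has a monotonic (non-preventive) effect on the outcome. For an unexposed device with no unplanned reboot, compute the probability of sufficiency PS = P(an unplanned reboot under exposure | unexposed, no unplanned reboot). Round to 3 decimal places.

p₁ = P(outcome | exposed) = 315/1361 = 0.23145
p₀ = P(outcome | unexposed) = 183/1060 = 0.17264
Under exogeneity and monotonicity, PS = (p₁ − p₀) / (1 − p₀).
PS = (0.23145 − 0.17264) / (1 − 0.17264) = 0.058806 / 0.82736 ≈ 0.0711

PS ≈ 0.071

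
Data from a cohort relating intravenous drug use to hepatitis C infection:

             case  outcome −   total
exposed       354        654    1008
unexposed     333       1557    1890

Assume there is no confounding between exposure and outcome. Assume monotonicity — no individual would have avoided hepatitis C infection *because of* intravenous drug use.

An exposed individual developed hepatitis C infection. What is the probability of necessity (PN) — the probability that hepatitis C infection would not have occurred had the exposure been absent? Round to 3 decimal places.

p₁ = P(outcome | exposed) = 354/1008 = 0.35119
p₀ = P(outcome | unexposed) = 333/1890 = 0.17619
Under exogeneity and monotonicity, PN = (p₁ − p₀)/p₁.
PN = (0.35119 − 0.17619) / 0.35119 ≈ 0.4983

PN ≈ 0.498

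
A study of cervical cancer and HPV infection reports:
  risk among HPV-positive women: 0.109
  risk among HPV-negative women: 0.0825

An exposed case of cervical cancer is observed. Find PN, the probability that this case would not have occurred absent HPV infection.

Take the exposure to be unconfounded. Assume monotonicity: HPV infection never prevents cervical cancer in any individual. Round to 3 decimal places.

Let p₁ = 0.109, p₀ = 0.0825.
Under exogeneity and monotonicity, PN = (p₁ − p₀) / p₁.
PN = (0.109 − 0.0825) / 0.109 = 0.0265 / 0.109 ≈ 0.2431

PN ≈ 0.243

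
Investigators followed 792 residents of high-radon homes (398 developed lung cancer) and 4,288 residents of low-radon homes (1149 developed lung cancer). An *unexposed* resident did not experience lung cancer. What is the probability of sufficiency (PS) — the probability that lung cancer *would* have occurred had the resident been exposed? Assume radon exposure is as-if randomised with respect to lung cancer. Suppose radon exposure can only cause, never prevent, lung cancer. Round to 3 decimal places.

PS ≈ 0.320

p₁ = P(outcome | exposed) = 398/792 = 0.50253
p₀ = P(outcome | unexposed) = 1149/4288 = 0.26796
Under exogeneity and monotonicity, PS = (p₁ − p₀) / (1 − p₀).
PS = (0.50253 − 0.26796) / (1 − 0.26796) = 0.23457 / 0.73204 ≈ 0.3204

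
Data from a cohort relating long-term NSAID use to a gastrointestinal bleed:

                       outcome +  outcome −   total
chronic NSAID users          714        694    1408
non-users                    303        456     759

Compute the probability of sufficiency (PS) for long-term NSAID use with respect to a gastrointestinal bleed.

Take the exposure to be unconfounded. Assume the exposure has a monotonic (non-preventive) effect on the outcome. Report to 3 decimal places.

p₁ = P(outcome | exposed) = 714/1408 = 0.5071
p₀ = P(outcome | unexposed) = 303/759 = 0.39921
Under exogeneity and monotonicity, PS = (p₁ − p₀)/(1 − p₀).
PS = (0.5071 − 0.39921) / 0.60079 ≈ 0.1796

PS ≈ 0.180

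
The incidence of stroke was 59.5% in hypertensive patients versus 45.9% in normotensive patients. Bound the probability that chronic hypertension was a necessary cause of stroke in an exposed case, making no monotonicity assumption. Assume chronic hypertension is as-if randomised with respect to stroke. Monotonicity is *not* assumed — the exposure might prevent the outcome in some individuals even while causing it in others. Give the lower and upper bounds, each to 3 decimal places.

0.229 ≤ PN ≤ 0.909

p₁ = 0.595, p₀ = 0.459.
Under exogeneity alone the bounds on PN are max{0,(p₁−p₀)/p₁} ≤ PN ≤ min{1,(1−p₀)/p₁}.
  lower = (p₁ − p₀)/p₁ = 0.136 / 0.595 ≈ 0.2286
  upper = min{1, (1 − p₀)/p₁} = 0.541 / 0.595 ≈ 0.9092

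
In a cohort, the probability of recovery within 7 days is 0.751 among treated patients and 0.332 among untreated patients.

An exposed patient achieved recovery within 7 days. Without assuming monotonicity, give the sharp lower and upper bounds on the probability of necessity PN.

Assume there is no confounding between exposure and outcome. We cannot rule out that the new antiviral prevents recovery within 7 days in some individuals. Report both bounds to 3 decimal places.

Let p₁ = 0.751, p₀ = 0.332.
Under exogeneity alone the bounds on PN are max{0,(p₁−p₀)/p₁} ≤ PN ≤ min{1,(1−p₀)/p₁}.
  lower = (p₁ − p₀)/p₁ = 0.419 / 0.751 ≈ 0.5579
  upper = min{1, (1 − p₀)/p₁} = 0.668 / 0.751 ≈ 0.8895

0.558 ≤ PN ≤ 0.889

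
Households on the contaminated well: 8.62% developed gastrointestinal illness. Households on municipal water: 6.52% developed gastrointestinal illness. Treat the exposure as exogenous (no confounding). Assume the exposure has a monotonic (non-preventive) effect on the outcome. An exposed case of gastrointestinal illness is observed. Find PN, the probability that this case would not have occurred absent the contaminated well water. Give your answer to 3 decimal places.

PN ≈ 0.244

p₁ = 0.0862, p₀ = 0.0652.
Under exogeneity and monotonicity, PN = (p₁ − p₀) / p₁.
PN = (0.0862 − 0.0652) / 0.0862 = 0.021 / 0.0862 ≈ 0.2436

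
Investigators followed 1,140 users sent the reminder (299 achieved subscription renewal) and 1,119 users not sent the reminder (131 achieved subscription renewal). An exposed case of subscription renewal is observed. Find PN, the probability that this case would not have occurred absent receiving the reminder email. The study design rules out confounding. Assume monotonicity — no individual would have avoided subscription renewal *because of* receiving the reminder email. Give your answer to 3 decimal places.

p₁ = P(outcome | exposed) = 299/1140 = 0.26228
p₀ = P(outcome | unexposed) = 131/1119 = 0.11707
Under exogeneity and monotonicity, PN = (p₁ − p₀) / p₁.
PN = (0.26228 − 0.11707) / 0.26228 = 0.14521 / 0.26228 ≈ 0.5537

PN ≈ 0.554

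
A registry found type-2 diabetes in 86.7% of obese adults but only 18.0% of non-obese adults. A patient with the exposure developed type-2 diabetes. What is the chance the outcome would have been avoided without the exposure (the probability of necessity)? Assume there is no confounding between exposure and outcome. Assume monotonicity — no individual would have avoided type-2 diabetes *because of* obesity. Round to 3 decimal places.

p₁ = 0.867, p₀ = 0.18.
Under exogeneity and monotonicity, PN = (p₁ − p₀) / p₁.
PN = (0.867 − 0.18) / 0.867 = 0.687 / 0.867 ≈ 0.7924

PN ≈ 0.792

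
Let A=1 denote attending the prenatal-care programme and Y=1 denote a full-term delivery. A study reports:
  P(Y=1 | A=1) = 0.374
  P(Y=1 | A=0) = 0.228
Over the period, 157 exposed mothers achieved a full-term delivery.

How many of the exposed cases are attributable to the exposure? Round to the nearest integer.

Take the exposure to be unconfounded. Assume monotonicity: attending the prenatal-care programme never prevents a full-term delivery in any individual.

Let p₁ = 0.374, p₀ = 0.228.
PN = (p₁ − p₀)/p₁ = (0.374 − 0.228) / 0.374 ≈ 0.39037.
Attributable cases ≈ PN × (exposed cases) = 0.39037 × 157 ≈ 61.29.

about 61 cases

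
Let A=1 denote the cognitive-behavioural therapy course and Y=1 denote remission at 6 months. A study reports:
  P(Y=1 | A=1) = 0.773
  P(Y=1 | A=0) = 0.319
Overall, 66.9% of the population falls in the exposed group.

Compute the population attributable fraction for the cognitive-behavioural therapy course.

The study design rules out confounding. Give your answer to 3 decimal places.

PAF ≈ 0.488

Let p₁ = 0.773, p₀ = 0.319.
Overall risk P(Y=1) = π·p₁ + (1−π)·p₀ = 0.669×0.773 + 0.331×0.319 = 0.62273.
Under exogeneity, PAF = [P(Y=1) − p₀] / P(Y=1).
PAF = (0.62273 − 0.319) / 0.62273 ≈ 0.4877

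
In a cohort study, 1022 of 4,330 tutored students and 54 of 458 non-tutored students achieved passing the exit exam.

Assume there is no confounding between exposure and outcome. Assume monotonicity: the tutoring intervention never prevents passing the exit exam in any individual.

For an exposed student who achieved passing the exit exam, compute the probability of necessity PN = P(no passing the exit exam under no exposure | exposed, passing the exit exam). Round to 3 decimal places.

p₁ = P(outcome | exposed) = 1022/4330 = 0.23603
p₀ = P(outcome | unexposed) = 54/458 = 0.1179
Under exogeneity and monotonicity, PN = (p₁ − p₀) / p₁.
PN = (0.23603 − 0.1179) / 0.23603 = 0.11812 / 0.23603 ≈ 0.5005

PN ≈ 0.500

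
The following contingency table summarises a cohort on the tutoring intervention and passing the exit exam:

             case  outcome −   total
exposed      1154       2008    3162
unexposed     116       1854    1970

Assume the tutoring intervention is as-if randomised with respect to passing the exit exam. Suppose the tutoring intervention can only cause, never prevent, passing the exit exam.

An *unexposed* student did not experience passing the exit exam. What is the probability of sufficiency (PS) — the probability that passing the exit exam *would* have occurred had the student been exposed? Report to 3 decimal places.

PS ≈ 0.325

p₁ = P(outcome | exposed) = 1154/3162 = 0.36496
p₀ = P(outcome | unexposed) = 116/1970 = 0.058883
Under exogeneity and monotonicity, PS = (p₁ − p₀)/(1 − p₀).
PS = (0.36496 − 0.058883) / 0.94112 ≈ 0.3252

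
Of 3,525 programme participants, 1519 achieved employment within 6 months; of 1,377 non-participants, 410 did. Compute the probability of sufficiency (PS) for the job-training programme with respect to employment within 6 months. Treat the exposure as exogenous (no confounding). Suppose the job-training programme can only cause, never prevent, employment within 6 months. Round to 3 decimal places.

p₁ = P(outcome | exposed) = 1519/3525 = 0.43092
p₀ = P(outcome | unexposed) = 410/1377 = 0.29775
Under exogeneity and monotonicity, PS = (p₁ − p₀) / (1 − p₀).
PS = (0.43092 − 0.29775) / (1 − 0.29775) = 0.13317 / 0.70225 ≈ 0.1896

PS ≈ 0.190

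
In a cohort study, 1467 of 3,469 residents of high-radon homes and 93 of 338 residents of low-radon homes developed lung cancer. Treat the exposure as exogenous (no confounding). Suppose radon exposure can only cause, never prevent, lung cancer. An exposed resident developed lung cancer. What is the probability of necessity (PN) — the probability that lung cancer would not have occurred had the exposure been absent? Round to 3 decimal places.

p₁ = P(outcome | exposed) = 1467/3469 = 0.42289
p₀ = P(outcome | unexposed) = 93/338 = 0.27515
Under exogeneity and monotonicity, PN = (p₁ − p₀) / p₁.
PN = (0.42289 − 0.27515) / 0.42289 = 0.14774 / 0.42289 ≈ 0.3494

PN ≈ 0.349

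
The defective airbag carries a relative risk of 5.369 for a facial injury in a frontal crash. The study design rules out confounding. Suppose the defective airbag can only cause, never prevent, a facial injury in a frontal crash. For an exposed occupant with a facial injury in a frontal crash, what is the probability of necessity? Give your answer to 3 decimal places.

PN ≈ 0.814

Under exogeneity and monotonicity, PN = (RR − 1) / RR = 1 − 1/RR.
PN = (5.369 − 1) / 5.369 = 4.369 / 5.369 ≈ 0.8137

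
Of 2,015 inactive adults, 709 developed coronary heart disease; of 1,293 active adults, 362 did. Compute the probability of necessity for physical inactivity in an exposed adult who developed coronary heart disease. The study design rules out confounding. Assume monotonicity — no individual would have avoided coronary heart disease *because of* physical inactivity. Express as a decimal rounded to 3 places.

PN ≈ 0.204

p₁ = P(outcome | exposed) = 709/2015 = 0.35186
p₀ = P(outcome | unexposed) = 362/1293 = 0.27997
Under exogeneity and monotonicity, PN = (p₁ − p₀) / p₁.
PN = (0.35186 − 0.27997) / 0.35186 = 0.071892 / 0.35186 ≈ 0.2043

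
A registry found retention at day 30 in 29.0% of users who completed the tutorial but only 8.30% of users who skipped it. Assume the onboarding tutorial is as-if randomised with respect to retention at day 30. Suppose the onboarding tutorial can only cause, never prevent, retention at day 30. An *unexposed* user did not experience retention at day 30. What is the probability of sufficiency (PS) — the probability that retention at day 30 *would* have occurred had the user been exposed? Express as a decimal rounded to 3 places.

PS ≈ 0.226

p₁ = 0.29, p₀ = 0.083.
Under exogeneity and monotonicity, PS = (p₁ − p₀) / (1 − p₀).
PS = (0.29 − 0.083) / (1 − 0.083) = 0.207 / 0.917 ≈ 0.2257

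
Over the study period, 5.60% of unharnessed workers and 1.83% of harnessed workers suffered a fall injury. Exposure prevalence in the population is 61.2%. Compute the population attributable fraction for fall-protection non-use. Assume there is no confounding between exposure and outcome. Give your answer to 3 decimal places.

p₁ = 0.056, p₀ = 0.0183.
Overall risk P(Y=1) = π·p₁ + (1−π)·p₀ = 0.612×0.056 + 0.388×0.0183 = 0.041372.
Under exogeneity, PAF = [P(Y=1) − p₀] / P(Y=1).
PAF = (0.041372 − 0.0183) / 0.041372 ≈ 0.5577

PAF ≈ 0.558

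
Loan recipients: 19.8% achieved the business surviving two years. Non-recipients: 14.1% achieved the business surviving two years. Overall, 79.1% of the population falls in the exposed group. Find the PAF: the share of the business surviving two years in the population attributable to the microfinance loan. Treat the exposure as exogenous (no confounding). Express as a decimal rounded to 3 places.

PAF ≈ 0.242

p₁ = 0.198, p₀ = 0.141.
Overall risk P(Y=1) = π·p₁ + (1−π)·p₀ = 0.791×0.198 + 0.209×0.141 = 0.18609.
Under exogeneity, PAF = [P(Y=1) − p₀] / P(Y=1).
PAF = (0.18609 − 0.141) / 0.18609 ≈ 0.2423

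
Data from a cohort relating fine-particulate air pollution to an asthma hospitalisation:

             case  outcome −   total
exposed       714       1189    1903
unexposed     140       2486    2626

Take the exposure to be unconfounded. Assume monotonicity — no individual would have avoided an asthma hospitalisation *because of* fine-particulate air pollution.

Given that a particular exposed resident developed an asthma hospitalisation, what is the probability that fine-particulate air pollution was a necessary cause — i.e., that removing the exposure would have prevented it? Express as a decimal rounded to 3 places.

PN ≈ 0.858

p₁ = P(outcome | exposed) = 714/1903 = 0.3752
p₀ = P(outcome | unexposed) = 140/2626 = 0.053313
Under exogeneity and monotonicity, PN = (p₁ − p₀)/p₁.
PN = (0.3752 − 0.053313) / 0.3752 ≈ 0.8579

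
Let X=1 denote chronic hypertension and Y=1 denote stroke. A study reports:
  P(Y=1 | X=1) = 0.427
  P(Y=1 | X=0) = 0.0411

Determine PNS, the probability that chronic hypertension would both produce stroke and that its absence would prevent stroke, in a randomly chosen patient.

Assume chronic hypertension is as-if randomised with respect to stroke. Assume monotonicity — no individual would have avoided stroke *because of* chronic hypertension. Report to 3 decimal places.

PNS ≈ 0.386

Let p₁ = 0.427, p₀ = 0.0411.
Under exogeneity and monotonicity, PNS = p₁ − p₀.
PNS = 0.427 − 0.0411 = 0.3859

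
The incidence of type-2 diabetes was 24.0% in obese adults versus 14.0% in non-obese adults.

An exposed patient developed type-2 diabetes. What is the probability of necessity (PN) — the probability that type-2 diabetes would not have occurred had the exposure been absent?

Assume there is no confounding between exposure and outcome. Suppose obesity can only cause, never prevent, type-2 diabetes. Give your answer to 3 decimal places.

PN ≈ 0.417

p₁ = 0.24, p₀ = 0.14.
Under exogeneity and monotonicity, PN = (p₁ − p₀) / p₁.
PN = (0.24 − 0.14) / 0.24 = 0.1 / 0.24 ≈ 0.4167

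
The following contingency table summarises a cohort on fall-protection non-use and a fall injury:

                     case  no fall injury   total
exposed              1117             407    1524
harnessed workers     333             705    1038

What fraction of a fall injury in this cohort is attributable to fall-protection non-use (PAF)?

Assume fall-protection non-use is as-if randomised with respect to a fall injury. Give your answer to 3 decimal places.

PAF ≈ 0.433

p₁ = P(outcome | exposed) = 1117/1524 = 0.73294
p₀ = P(outcome | unexposed) = 333/1038 = 0.32081
Exposure prevalence π = 1524/2562 = 0.59485; overall risk P(Y=1) = 0.56596.
Under exogeneity, PAF = [P(Y=1) − p₀]/P(Y=1).
PAF = (0.56596 − 0.32081) / 0.56596 ≈ 0.4332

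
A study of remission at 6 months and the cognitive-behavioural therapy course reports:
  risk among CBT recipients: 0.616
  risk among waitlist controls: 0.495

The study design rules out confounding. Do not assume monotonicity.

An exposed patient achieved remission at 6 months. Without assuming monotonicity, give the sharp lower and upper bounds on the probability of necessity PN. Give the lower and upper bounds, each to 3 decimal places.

Let p₁ = 0.616, p₀ = 0.495.
Under exogeneity alone the bounds on PN are max{0,(p₁−p₀)/p₁} ≤ PN ≤ min{1,(1−p₀)/p₁}.
  lower = (p₁ − p₀)/p₁ = 0.121 / 0.616 ≈ 0.1964
  upper = min{1, (1 − p₀)/p₁} = 0.505 / 0.616 ≈ 0.8198

0.196 ≤ PN ≤ 0.820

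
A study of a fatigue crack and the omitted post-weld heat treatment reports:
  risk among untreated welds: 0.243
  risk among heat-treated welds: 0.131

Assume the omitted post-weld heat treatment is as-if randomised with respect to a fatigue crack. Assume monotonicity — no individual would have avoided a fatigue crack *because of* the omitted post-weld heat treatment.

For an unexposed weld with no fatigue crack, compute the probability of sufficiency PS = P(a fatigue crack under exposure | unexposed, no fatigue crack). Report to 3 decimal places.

Let p₁ = 0.243, p₀ = 0.131.
Under exogeneity and monotonicity, PS = (p₁ − p₀) / (1 − p₀).
PS = (0.243 − 0.131) / (1 − 0.131) = 0.112 / 0.869 ≈ 0.1289

PS ≈ 0.129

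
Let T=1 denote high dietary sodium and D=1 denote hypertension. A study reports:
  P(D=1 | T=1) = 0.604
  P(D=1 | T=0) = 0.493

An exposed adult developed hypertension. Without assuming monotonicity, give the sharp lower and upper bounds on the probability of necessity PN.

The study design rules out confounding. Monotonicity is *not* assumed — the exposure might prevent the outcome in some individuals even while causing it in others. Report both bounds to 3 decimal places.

0.184 ≤ PN ≤ 0.839

Let p₁ = 0.604, p₀ = 0.493.
Under exogeneity alone the bounds on PN are max{0,(p₁−p₀)/p₁} ≤ PN ≤ min{1,(1−p₀)/p₁}.
  lower = (p₁ − p₀)/p₁ = 0.111 / 0.604 ≈ 0.1838
  upper = min{1, (1 − p₀)/p₁} = 0.507 / 0.604 ≈ 0.8394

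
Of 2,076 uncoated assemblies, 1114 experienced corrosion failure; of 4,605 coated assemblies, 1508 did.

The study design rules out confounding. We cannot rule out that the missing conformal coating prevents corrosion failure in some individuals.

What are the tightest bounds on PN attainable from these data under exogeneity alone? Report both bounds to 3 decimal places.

0.390 ≤ PN ≤ 1.000

p₁ = P(outcome | exposed) = 1114/2076 = 0.53661
p₀ = P(outcome | unexposed) = 1508/4605 = 0.32747
Under exogeneity alone the bounds on PN are max{0,(p₁−p₀)/p₁} ≤ PN ≤ min{1,(1−p₀)/p₁}.
  lower = (p₁ − p₀)/p₁ = 0.20914 / 0.53661 ≈ 0.3897
  upper = min{1, (1 − p₀)/p₁} = 0.67253 / 0.53661 ≈ 1.2533 → capped at 1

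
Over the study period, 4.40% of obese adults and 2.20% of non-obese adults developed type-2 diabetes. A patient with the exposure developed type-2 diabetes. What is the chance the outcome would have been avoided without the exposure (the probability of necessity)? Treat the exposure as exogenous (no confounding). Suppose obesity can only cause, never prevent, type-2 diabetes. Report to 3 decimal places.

PN ≈ 0.500

p₁ = 0.044, p₀ = 0.022.
Under exogeneity and monotonicity, PN = (p₁ − p₀) / p₁.
PN = (0.044 − 0.022) / 0.044 = 0.022 / 0.044 ≈ 0.5000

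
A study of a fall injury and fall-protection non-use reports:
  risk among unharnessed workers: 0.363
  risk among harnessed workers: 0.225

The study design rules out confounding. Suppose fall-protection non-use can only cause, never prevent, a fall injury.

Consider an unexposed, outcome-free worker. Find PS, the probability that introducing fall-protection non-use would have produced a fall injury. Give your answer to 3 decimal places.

PS ≈ 0.178

Let p₁ = 0.363, p₀ = 0.225.
Under exogeneity and monotonicity, PS = (p₁ − p₀) / (1 − p₀).
PS = (0.363 − 0.225) / (1 − 0.225) = 0.138 / 0.775 ≈ 0.1781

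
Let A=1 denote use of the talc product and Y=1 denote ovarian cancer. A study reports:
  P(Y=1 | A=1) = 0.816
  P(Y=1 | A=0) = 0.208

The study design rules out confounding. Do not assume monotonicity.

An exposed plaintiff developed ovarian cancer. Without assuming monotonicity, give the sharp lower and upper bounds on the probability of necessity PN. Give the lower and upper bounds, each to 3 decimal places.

0.745 ≤ PN ≤ 0.971

Let p₁ = 0.816, p₀ = 0.208.
Under exogeneity alone the bounds on PN are max{0,(p₁−p₀)/p₁} ≤ PN ≤ min{1,(1−p₀)/p₁}.
  lower = (p₁ − p₀)/p₁ = 0.608 / 0.816 ≈ 0.7451
  upper = min{1, (1 − p₀)/p₁} = 0.792 / 0.816 ≈ 0.9706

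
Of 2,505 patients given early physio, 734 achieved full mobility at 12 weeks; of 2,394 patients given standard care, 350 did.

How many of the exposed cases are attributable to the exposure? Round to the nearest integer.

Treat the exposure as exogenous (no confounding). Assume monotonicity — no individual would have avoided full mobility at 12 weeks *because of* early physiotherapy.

p₁ = P(outcome | exposed) = 734/2505 = 0.29301
p₀ = P(outcome | unexposed) = 350/2394 = 0.1462
PN = (p₁ − p₀)/p₁ = (0.29301 − 0.1462) / 0.29301 ≈ 0.50105.
Attributable cases ≈ PN × (exposed cases) = 0.50105 × 734 ≈ 367.77.

about 368 cases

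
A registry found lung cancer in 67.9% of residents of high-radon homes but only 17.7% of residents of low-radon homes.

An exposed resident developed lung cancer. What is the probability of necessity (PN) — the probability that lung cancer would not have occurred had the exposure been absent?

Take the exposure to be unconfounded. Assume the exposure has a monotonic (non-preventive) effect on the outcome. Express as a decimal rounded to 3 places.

p₁ = 0.679, p₀ = 0.177.
Under exogeneity and monotonicity, PN = (p₁ − p₀) / p₁.
PN = (0.679 − 0.177) / 0.679 = 0.502 / 0.679 ≈ 0.7393

PN ≈ 0.739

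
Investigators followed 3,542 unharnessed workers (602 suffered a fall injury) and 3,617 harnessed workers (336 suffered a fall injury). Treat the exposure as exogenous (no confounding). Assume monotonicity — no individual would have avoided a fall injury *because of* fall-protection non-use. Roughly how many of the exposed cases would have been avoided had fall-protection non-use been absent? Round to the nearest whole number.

about 273 cases

p₁ = P(outcome | exposed) = 602/3542 = 0.16996
p₀ = P(outcome | unexposed) = 336/3617 = 0.092895
PN = (p₁ − p₀)/p₁ = (0.16996 − 0.092895) / 0.16996 ≈ 0.45343.
Attributable cases ≈ PN × (exposed cases) = 0.45343 × 602 ≈ 272.97.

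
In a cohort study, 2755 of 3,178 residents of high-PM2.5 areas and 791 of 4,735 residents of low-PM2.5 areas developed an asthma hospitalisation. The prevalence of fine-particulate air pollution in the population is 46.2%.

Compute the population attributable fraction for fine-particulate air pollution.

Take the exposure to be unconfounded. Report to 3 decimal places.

p₁ = P(outcome | exposed) = 2755/3178 = 0.8669
p₀ = P(outcome | unexposed) = 791/4735 = 0.16705
Overall risk P(Y=1) = π·p₁ + (1−π)·p₀ = 0.462×0.8669 + 0.538×0.16705 = 0.49038.
Under exogeneity, PAF = [P(Y=1) − p₀] / P(Y=1).
PAF = (0.49038 − 0.16705) / 0.49038 ≈ 0.6593

PAF ≈ 0.659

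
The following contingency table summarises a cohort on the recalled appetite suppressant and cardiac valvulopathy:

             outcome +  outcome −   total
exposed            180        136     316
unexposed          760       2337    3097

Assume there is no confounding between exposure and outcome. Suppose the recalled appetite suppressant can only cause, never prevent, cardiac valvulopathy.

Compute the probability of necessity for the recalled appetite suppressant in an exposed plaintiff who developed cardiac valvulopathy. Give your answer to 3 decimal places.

PN ≈ 0.569

p₁ = P(outcome | exposed) = 180/316 = 0.56962
p₀ = P(outcome | unexposed) = 760/3097 = 0.2454
Under exogeneity and monotonicity, PN = (p₁ − p₀)/p₁.
PN = (0.56962 − 0.2454) / 0.56962 ≈ 0.5692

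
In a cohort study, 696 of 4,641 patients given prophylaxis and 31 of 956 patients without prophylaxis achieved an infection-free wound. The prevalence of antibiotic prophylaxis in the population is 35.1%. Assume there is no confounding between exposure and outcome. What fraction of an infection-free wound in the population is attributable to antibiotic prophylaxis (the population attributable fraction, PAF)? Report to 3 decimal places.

p₁ = P(outcome | exposed) = 696/4641 = 0.14997
p₀ = P(outcome | unexposed) = 31/956 = 0.032427
Overall risk P(Y=1) = π·p₁ + (1−π)·p₀ = 0.351×0.14997 + 0.649×0.032427 = 0.073684.
Under exogeneity, PAF = [P(Y=1) − p₀] / P(Y=1).
PAF = (0.073684 − 0.032427) / 0.073684 ≈ 0.5599

PAF ≈ 0.560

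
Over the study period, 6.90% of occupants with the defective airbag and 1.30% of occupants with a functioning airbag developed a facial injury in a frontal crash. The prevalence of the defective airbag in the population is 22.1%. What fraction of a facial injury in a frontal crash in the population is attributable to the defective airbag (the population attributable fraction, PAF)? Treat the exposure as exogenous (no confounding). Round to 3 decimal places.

p₁ = 0.069, p₀ = 0.013.
Overall risk P(Y=1) = π·p₁ + (1−π)·p₀ = 0.221×0.069 + 0.779×0.013 = 0.025376.
Under exogeneity, PAF = [P(Y=1) − p₀] / P(Y=1).
PAF = (0.025376 − 0.013) / 0.025376 ≈ 0.4877

PAF ≈ 0.488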